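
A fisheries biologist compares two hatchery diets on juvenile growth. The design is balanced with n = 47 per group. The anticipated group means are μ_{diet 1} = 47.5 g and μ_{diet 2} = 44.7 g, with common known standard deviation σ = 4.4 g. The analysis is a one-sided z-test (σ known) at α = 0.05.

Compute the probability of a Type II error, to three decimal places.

Standardized effect: d = |μ_{diet 1} − μ_{diet 2}| / σ = |47.5 − 44.7| / 4.4 = 0.6364
Noncentrality parameter: λ = d·√(n/2) = 0.6364 × √(47/2) = 3.0849
One-sided α = 0.05 → critical value z_{0.05} = 1.645.
Power = Φ(λ − 1.645) = Φ(1.440) = 0.9251.
Type II error: β = 1 − power = 1 − 0.9251 = 0.0749.

β ≈ 0.075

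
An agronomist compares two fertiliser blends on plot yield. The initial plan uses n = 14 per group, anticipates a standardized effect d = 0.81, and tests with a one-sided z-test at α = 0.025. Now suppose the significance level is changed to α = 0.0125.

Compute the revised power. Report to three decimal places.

δ = d·√(n/2) = 0.81 × √(14/2) = 2.1431 (unchanged). New critical value: z_{0.0125} = 2.241.
Revised power = Φ(δ − 2.241) = Φ(-0.098) = 0.4608.

Power ≈ 0.461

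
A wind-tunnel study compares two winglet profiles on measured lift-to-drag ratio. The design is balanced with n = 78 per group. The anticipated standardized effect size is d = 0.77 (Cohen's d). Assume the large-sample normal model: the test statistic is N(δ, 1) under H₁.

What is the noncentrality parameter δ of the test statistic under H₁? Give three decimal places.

δ ≈ 4.809

The noncentrality parameter scales effect size by the design's sample-size factor: δ = d·√(n/2) = 0.77 × √(78/2) = 4.8086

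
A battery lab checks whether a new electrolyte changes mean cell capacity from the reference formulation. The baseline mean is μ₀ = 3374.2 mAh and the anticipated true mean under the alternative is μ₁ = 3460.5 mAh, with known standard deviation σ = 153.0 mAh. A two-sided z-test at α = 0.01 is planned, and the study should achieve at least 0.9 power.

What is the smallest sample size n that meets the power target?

Standardized effect: d = |μ₁ − μ₀| / σ = |3460.5 − 3374.2| / 153.0 = 0.5641
For power 0.9 need Φ(δ − z_{0.005}) = 0.9, so δ = z_{0.005} + z_{0.10} = 2.576 + 1.282 = 3.857.
(The Φ(−δ − z_{α/2}) term is vanishingly small for δ > 0 and is dropped in the standard sample-size formula.)
δ = d·√n ⇒ n = (δ/d)² = (3.857 / 0.5641)² = 46.77.
Round up to the next whole unit.

n = 47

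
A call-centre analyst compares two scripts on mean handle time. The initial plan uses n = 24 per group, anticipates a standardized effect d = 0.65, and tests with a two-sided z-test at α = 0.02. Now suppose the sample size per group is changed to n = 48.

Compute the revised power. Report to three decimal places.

With n = 48 per group: δ = d·√(n/2) = 0.65 × √(48/2) = 3.1843. Critical value z_{0.01} = 2.326.
Revised power = Φ(δ − 2.326) + Φ(−δ − 2.326) = Φ(0.858) + Φ(-5.511) = 0.8046 + 0.0000 = 0.8046.

Power ≈ 0.805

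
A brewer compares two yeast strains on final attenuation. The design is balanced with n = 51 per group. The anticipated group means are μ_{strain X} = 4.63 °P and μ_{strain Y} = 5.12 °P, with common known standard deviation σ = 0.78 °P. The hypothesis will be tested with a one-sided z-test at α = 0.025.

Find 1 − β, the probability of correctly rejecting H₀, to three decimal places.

Standardized effect: d = |μ_{strain X} − μ_{strain Y}| / σ = |4.63 − 5.12| / 0.78 = 0.6282
Noncentrality parameter: δ = d·√(n/2) = 0.6282 × √(51/2) = 3.1723
One-sided α = 0.025 → critical value z_{0.025} = 1.960.
Power = Φ(δ − 1.960) = Φ(1.212) = 0.8873.

Power ≈ 0.887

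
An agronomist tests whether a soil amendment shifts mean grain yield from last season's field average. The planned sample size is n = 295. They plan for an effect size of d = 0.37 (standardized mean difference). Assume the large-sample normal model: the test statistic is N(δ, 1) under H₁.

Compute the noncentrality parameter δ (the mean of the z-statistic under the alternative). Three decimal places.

δ ≈ 6.355

δ = d·√n = 0.37 × √295 = 6.3550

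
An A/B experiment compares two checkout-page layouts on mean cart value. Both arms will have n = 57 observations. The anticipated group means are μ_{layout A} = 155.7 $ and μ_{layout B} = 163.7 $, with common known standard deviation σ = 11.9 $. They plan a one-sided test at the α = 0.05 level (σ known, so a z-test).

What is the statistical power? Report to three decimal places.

Power ≈ 0.974

Standardized effect: d = |μ_{layout A} − μ_{layout B}| / σ = |155.7 − 163.7| / 11.9 = 0.6723
Noncentrality parameter: δ = d·√(n/2) = 0.6723 × √(57/2) = 3.5889
Critical value for a one-sided test at α = 0.05: z_α = 1.645.
Power = P(Z > 1.645 − δ) = Φ(1.944) = 0.9741.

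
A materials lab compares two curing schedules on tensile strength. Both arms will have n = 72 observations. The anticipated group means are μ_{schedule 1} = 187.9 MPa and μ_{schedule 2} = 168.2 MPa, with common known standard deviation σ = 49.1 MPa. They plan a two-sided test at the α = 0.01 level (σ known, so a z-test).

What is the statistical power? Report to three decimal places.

Standardized effect: d = |μ_{schedule 1} − μ_{schedule 2}| / σ = |187.9 − 168.2| / 49.1 = 0.4012
Noncentrality parameter: δ = d·√(n/2) = 0.4012 × √(72/2) = 2.4073
Two-sided α = 0.01 → critical value z_{0.005} = 2.576.
Power = Φ(δ − 2.576) + Φ(−δ − 2.576) = Φ(-0.168) + Φ(-4.983) = 0.4331 + 0.0000 = 0.4331.

Power ≈ 0.433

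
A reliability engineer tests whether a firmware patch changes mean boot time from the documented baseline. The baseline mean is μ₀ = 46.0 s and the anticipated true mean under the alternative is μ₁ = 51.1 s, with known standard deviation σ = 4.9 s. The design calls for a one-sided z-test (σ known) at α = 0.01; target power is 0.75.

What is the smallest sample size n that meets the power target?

Standardized effect: d = |μ₁ − μ₀| / σ = |51.1 − 46.0| / 4.9 = 1.0408
For power 0.75 need Φ(δ − z_{0.01}) = 0.75, so δ = z_{0.01} + z_{0.25} = 2.326 + 0.674 = 3.001.
δ = d·√n ⇒ n = (δ/d)² = (3.001 / 1.0408)² = 8.31.
Round up to the next whole unit.

n = 9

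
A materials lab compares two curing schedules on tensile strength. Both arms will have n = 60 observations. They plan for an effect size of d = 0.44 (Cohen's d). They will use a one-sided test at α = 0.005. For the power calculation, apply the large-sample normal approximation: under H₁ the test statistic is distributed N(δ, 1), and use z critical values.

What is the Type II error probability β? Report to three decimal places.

Noncentrality parameter: δ = d·√(n/2) = 0.44 × √(60/2) = 2.4100
One-sided α = 0.005 → critical value z_{0.005} = 2.576.
Power = P(Z > 2.576 − δ) = Φ(-0.166) = 0.4341.
Type II error: β = 1 − power = 1 − 0.4341 = 0.5659.

β ≈ 0.566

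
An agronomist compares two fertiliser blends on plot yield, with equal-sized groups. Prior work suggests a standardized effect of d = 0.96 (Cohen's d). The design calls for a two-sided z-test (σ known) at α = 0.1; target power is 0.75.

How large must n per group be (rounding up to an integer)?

n = 12 per group

For power 0.75 need Φ(δ − z_{0.05}) = 0.75, so δ = z_{0.05} + z_{0.25} = 1.645 + 0.674 = 2.319.
(Ignoring the negligible lower-tail rejection probability gives the usual closed-form inversion.)
δ = d·√(n/2) ⇒ n = 2(δ/d)² = 2 × (2.319 / 0.96)² = 11.67.
Rounding up, n = 12 per group.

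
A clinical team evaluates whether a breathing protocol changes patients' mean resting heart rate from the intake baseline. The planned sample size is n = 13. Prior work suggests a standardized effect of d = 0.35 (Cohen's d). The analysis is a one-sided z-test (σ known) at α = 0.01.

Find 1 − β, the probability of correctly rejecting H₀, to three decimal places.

Power ≈ 0.144

Noncentrality parameter: δ = d·√n = 0.35 × √13 = 1.2619
Critical value for a one-sided test at α = 0.01: z_α = 2.326.
Power = P(Z > 2.326 − δ) = Φ(-1.064) = 0.1436.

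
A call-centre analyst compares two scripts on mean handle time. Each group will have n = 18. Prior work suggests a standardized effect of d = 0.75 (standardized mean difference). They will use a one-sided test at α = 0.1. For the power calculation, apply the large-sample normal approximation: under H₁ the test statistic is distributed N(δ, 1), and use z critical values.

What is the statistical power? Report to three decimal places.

Power ≈ 0.834

Noncentrality parameter: δ = d·√(n/2) = 0.75 × √(18/2) = 2.2500
Critical value for a one-sided test at α = 0.1: z_α = 1.282.
Power = P(Z > 1.282 − δ) = Φ(0.968) = 0.8336.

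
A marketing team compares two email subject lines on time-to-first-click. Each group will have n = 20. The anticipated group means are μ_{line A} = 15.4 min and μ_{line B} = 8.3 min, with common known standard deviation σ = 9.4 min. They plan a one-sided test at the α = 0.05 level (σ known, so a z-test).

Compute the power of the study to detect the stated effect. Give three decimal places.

Power ≈ 0.771

Standardized effect: d = |μ_{line A} − μ_{line B}| / σ = |15.4 − 8.3| / 9.4 = 0.7553
Noncentrality parameter: δ = d·√(n/2) = 0.7553 × √(20/2) = 2.3885
Critical value for a one-sided test at α = 0.05: z_α = 1.645.
Power = Φ(δ − 1.645) = Φ(0.744) = 0.7715.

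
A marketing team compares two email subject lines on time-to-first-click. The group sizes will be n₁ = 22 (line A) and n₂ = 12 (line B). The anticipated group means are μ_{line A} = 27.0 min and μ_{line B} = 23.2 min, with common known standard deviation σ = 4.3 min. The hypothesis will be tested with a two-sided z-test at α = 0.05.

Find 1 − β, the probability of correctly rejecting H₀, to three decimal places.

Power ≈ 0.692

Standardized effect: d = |μ_{line A} − μ_{line B}| / σ = |27.0 − 23.2| / 4.3 = 0.8837
Noncentrality parameter: δ = d / √(1/n₁ + 1/n₂) = 0.8837 / √(1/22 + 1/12) = 2.4625
Critical value for a two-sided test at α = 0.05: z_{α/2} = 1.960.
Power = Φ(δ − 1.960) + Φ(−δ − 1.960) = Φ(0.503) + Φ(-4.422) = 0.6924 + 0.0000 = 0.6924.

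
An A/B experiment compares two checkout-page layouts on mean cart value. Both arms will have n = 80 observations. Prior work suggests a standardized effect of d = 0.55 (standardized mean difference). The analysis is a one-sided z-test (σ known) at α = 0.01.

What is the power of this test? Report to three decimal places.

Noncentrality parameter: δ = d·√(n/2) = 0.55 × √(80/2) = 3.4785
Critical value for a one-sided test at α = 0.01: z_α = 2.326.
Power = Φ(δ − 2.326) = Φ(1.152) = 0.8754.

Power ≈ 0.875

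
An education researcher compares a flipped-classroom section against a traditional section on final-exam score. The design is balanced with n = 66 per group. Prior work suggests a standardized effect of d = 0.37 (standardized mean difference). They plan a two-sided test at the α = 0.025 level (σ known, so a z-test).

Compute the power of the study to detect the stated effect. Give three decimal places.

Noncentrality parameter: δ = d·√(n/2) = 0.37 × √(66/2) = 2.1255
Two-sided α = 0.025 → critical value z_{0.0125} = 2.241.
Power = Φ(δ − 2.241) + Φ(−δ − 2.241) = Φ(-0.116) + Φ(-4.367) = 0.4539 + 0.0000 = 0.4539.

Power ≈ 0.454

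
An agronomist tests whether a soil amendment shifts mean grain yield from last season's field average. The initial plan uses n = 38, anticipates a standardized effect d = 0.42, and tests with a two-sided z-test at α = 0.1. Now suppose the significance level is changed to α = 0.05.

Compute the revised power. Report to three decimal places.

Power ≈ 0.735

δ = d·√n = 0.42 × √38 = 2.5891 (unchanged). New critical value: z_{0.025} = 1.960.
Revised power = Φ(δ − 1.960) + Φ(−δ − 1.960) = Φ(0.629) + Φ(-4.549) = 0.7354 + 0.0000 = 0.7354.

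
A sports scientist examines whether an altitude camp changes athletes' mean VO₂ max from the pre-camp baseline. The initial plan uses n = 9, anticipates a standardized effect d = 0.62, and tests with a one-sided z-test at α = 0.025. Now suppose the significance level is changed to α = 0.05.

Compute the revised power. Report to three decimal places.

Power ≈ 0.585

δ = d·√n = 0.62 × √9 = 1.8600 (unchanged). New critical value: z_{0.05} = 1.645.
Revised power = Φ(δ − 1.645) = Φ(0.215) = 0.5852.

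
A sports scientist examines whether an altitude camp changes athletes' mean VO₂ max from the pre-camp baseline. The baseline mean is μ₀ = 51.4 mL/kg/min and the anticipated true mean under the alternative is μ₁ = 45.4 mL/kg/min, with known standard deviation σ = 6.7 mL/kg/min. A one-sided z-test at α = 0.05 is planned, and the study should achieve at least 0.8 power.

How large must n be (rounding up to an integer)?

n = 8

Standardized effect: d = |μ₁ − μ₀| / σ = |45.4 − 51.4| / 6.7 = 0.8955
Set Φ(δ − 1.645) = 0.8; then δ − 1.645 = Φ⁻¹(0.8) = 0.842, giving δ = 2.486.
δ = d·√n ⇒ n = (δ/d)² = (2.486 / 0.8955)² = 7.71.
Rounding up, n = 8.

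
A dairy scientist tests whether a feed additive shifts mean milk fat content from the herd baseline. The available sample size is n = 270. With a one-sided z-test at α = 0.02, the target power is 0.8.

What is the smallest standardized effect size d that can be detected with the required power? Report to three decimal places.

d ≈ 0.176

Required noncentrality: δ = z_{0.02} + z_{0.20} = 2.054 + 0.842 = 2.895.
δ = d·√n ⇒ d = δ/√n = 2.895/√270 = 0.1762.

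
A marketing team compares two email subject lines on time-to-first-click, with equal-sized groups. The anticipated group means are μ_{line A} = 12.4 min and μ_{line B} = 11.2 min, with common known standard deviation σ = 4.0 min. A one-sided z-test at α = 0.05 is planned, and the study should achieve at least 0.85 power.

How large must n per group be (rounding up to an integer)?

n = 160 per group

Standardized effect: d = |μ_{line A} − μ_{line B}| / σ = |12.4 − 11.2| / 4.0 = 0.3000
Set Φ(δ − 1.645) = 0.85; then δ − 1.645 = Φ⁻¹(0.85) = 1.036, giving δ = 2.681.
δ = d·√(n/2) ⇒ n = 2(δ/d)² = 2 × (2.681 / 0.3000)² = 159.76.
Round up to the next whole unit.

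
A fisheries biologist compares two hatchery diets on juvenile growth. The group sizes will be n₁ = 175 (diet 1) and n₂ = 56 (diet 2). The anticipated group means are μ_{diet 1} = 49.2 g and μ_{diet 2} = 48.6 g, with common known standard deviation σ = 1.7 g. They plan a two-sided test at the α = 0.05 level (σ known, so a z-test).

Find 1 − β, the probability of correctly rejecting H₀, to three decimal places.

Power ≈ 0.633

Standardized effect: d = |μ_{diet 1} − μ_{diet 2}| / σ = |49.2 − 48.6| / 1.7 = 0.3529
Noncentrality parameter: δ = d / √(1/n₁ + 1/n₂) = 0.3529 / √(1/175 + 1/56) = 2.2988
Two-sided α = 0.05 → critical value z_{0.025} = 1.960.
Power = Φ(δ − 1.960) + Φ(−δ − 1.960) = Φ(0.339) + Φ(-4.259) = 0.6326 + 0.0000 = 0.6327.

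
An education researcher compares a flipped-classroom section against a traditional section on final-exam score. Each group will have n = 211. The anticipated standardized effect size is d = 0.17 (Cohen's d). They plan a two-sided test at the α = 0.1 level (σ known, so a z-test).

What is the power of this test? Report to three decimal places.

Power ≈ 0.541

Noncentrality parameter: δ = d·√(n/2) = 0.17 × √(211/2) = 1.7461
Critical value for a two-sided test at α = 0.1: z_{α/2} = 1.645.
Power = Φ(δ − 1.645) + Φ(−δ − 1.645) = Φ(0.101) + Φ(-3.391) = 0.5403 + 0.0003 = 0.5407.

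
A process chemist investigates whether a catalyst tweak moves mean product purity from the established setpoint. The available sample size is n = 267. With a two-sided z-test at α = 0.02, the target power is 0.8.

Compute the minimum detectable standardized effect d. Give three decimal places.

d ≈ 0.194

Required noncentrality: δ = z_{0.01} + z_{0.20} = 2.326 + 0.842 = 3.168.
(The second rejection-region term Φ(−δ − z_{α/2}) is negligible and dropped.)
δ = d·√n ⇒ d = δ/√n = 3.168/√267 = 0.1939.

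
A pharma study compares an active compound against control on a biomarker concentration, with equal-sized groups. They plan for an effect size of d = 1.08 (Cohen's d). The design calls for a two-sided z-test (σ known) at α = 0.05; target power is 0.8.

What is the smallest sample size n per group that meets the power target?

n = 14 per group

For power 0.8 need Φ(δ − z_{0.025}) = 0.8, so δ = z_{0.025} + z_{0.20} = 1.960 + 0.842 = 2.802.
(The Φ(−δ − z_{α/2}) term is vanishingly small for δ > 0 and is dropped in the standard sample-size formula.)
δ = d·√(n/2) ⇒ n = 2(δ/d)² = 2 × (2.802 / 1.08)² = 13.46.
Round up to the next whole unit.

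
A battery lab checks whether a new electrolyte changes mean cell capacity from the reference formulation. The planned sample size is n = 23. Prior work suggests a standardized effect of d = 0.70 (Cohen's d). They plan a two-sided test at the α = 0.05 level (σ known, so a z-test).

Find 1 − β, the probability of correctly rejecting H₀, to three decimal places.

Power ≈ 0.919

Noncentrality parameter: δ = d·√n = 0.70 × √23 = 3.3571
Two-sided α = 0.05 → critical value z_{0.025} = 1.960.
Power = Φ(δ − 1.960) + Φ(−δ − 1.960) = Φ(1.397) + Φ(-5.317) = 0.9188 + 0.0000 = 0.9188.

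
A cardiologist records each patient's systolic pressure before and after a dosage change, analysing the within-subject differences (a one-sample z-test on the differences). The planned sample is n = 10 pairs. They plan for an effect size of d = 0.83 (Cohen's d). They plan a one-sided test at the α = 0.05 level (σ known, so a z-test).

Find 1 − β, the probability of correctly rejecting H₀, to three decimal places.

Power ≈ 0.836

Noncentrality parameter: δ = d·√n = 0.83 × √10 = 2.6247
One-sided α = 0.05 → critical value z_{0.05} = 1.645.
Power = P(Z > 1.645 − δ) = Φ(0.980) = 0.8364.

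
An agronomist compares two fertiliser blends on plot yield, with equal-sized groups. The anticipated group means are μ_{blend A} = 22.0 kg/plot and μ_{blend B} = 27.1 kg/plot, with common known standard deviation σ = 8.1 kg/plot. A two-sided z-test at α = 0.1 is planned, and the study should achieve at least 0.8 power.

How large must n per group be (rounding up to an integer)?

n = 32 per group

Standardized effect: d = |μ_{blend A} − μ_{blend B}| / σ = |22.0 − 27.1| / 8.1 = 0.6296
Set Φ(δ − 1.645) = 0.8; then δ − 1.645 = Φ⁻¹(0.8) = 0.842, giving δ = 2.486.
(The Φ(−δ − z_{α/2}) term is vanishingly small for δ > 0 and is dropped in the standard sample-size formula.)
δ = d·√(n/2) ⇒ n = 2(δ/d)² = 2 × (2.486 / 0.6296)² = 31.19.
Round up to the next whole unit.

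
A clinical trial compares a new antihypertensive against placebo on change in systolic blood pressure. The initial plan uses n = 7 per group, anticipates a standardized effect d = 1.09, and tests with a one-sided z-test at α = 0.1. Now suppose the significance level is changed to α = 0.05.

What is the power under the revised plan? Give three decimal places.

δ = d·√(n/2) = 1.09 × √(7/2) = 2.0392 (unchanged). New critical value: z_{0.05} = 1.645.
Revised power = Φ(δ − 1.645) = Φ(0.394) = 0.6533.

Power ≈ 0.653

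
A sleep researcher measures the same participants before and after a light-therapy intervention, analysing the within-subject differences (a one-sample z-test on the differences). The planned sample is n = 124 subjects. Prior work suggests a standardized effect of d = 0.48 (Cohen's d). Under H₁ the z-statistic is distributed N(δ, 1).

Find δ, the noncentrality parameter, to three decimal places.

δ ≈ 5.345

δ = d·√n = 0.48 × √124 = 5.3451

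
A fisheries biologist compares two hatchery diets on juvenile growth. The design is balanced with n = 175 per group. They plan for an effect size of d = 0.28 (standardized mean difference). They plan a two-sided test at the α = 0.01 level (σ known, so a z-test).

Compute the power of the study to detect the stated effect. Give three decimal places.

Power ≈ 0.517

Noncentrality parameter: δ = d·√(n/2) = 0.28 × √(175/2) = 2.6192
Critical value for a two-sided test at α = 0.01: z_{α/2} = 2.576.
Power = Φ(δ − 2.576) + Φ(−δ − 2.576) = Φ(0.043) + Φ(-5.195) = 0.5173 + 0.0000 = 0.5173.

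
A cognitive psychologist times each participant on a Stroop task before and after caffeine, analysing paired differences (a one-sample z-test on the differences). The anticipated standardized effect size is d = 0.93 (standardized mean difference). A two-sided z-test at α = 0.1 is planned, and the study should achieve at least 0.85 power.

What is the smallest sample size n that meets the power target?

Set Φ(δ − 1.645) = 0.85; then δ − 1.645 = Φ⁻¹(0.85) = 1.036, giving δ = 2.681.
(Ignoring the negligible lower-tail rejection probability gives the usual closed-form inversion.)
δ = d·√n ⇒ n = (δ/d)² = (2.681 / 0.93)² = 8.31.
Rounding up, n = 9.

n = 9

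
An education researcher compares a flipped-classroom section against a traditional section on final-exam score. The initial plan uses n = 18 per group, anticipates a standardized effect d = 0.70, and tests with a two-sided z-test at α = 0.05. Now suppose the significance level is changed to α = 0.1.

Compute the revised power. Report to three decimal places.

Power ≈ 0.676

δ = d·√(n/2) = 0.70 × √(18/2) = 2.1000 (unchanged). New critical value: z_{0.05} = 1.645.
Revised power = Φ(δ − 1.645) + Φ(−δ − 1.645) = Φ(0.455) + Φ(-3.745) = 0.6755 + 0.0001 = 0.6756.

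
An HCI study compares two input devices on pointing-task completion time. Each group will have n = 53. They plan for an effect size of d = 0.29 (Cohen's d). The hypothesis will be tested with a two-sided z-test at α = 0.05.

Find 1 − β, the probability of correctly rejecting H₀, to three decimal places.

Power ≈ 0.320

Noncentrality parameter: δ = d·√(n/2) = 0.29 × √(53/2) = 1.4929
Two-sided α = 0.05 → critical value z_{0.025} = 1.960.
Power = Φ(δ − 1.960) + Φ(−δ − 1.960) = Φ(-0.467) + Φ(-3.453) = 0.3202 + 0.0003 = 0.3205.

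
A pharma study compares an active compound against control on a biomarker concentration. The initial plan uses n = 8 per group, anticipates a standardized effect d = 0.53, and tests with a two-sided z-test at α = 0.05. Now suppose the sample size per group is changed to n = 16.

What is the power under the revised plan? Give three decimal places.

Power ≈ 0.323

With n = 16 per group: δ = d·√(n/2) = 0.53 × √(16/2) = 1.4991. Critical value z_{0.025} = 1.960.
Revised power = Φ(δ − 1.960) + Φ(−δ − 1.960) = Φ(-0.461) + Φ(-3.459) = 0.3224 + 0.0003 = 0.3227.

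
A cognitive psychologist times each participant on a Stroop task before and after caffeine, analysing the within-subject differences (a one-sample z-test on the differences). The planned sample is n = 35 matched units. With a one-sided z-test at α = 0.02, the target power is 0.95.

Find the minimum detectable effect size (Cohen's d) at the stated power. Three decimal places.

Need Φ(δ − 2.054) = 0.95, so δ = 2.054 + 1.645 = 3.699.
δ = d·√n ⇒ d = δ/√n = 3.699/√35 = 0.6252.

d ≈ 0.625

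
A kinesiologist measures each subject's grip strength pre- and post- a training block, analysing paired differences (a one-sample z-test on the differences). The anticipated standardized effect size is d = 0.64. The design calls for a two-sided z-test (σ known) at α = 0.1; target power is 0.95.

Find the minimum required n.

Set Φ(δ − 1.645) = 0.95; then δ − 1.645 = Φ⁻¹(0.95) = 1.645, giving δ = 3.290.
(Ignoring the negligible lower-tail rejection probability gives the usual closed-form inversion.)
δ = d·√n ⇒ n = (δ/d)² = (3.290 / 0.64)² = 26.42.
Rounding up, n = 27.

n = 27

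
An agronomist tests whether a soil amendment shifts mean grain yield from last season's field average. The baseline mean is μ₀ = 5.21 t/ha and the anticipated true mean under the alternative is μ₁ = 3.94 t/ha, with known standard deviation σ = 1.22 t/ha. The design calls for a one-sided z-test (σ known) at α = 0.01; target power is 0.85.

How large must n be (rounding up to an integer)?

Standardized effect: d = |μ₁ − μ₀| / σ = |3.94 − 5.21| / 1.22 = 1.0410
For power 0.85 need Φ(δ − z_{0.01}) = 0.85, so δ = z_{0.01} + z_{0.15} = 2.326 + 1.036 = 3.363.
δ = d·√n ⇒ n = (δ/d)² = (3.363 / 1.0410)² = 10.44.
Round up to the next whole unit.

n = 11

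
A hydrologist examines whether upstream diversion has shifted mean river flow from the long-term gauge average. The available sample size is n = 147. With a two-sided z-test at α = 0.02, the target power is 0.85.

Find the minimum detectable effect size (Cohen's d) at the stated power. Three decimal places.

d ≈ 0.277

Need Φ(δ − 2.326) = 0.85, so δ = 2.326 + 1.036 = 3.363.
(The second rejection-region term Φ(−δ − z_{α/2}) is negligible and dropped.)
δ = d·√n ⇒ d = δ/√n = 3.363/√147 = 0.2774.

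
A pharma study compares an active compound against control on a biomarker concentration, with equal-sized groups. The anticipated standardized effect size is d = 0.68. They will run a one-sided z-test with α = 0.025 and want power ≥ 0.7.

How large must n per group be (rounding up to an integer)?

n = 27 per group

For power 0.7 need Φ(δ − z_{0.025}) = 0.7, so δ = z_{0.025} + z_{0.30} = 1.960 + 0.524 = 2.484.
δ = d·√(n/2) ⇒ n = 2(δ/d)² = 2 × (2.484 / 0.68)² = 26.70.
Rounding up, n = 27 per group.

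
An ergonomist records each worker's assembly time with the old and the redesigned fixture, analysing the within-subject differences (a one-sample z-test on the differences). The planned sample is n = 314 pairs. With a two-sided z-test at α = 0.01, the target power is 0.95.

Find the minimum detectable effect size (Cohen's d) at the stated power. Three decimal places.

Need Φ(δ − 2.576) = 0.95, so δ = 2.576 + 1.645 = 4.221.
(The second rejection-region term Φ(−δ − z_{α/2}) is negligible and dropped.)
δ = d·√n ⇒ d = δ/√n = 4.221/√314 = 0.2382.

d ≈ 0.238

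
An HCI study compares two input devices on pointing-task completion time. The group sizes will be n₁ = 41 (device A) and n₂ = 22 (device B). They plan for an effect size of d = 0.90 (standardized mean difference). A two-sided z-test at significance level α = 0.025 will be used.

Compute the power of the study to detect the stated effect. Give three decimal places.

Noncentrality parameter: δ = d / √(1/n₁ + 1/n₂) = 0.90 / √(1/41 + 1/22) = 3.4055
Critical value for a two-sided test at α = 0.025: z_{α/2} = 2.241.
Power = Φ(δ − 2.241) + Φ(−δ − 2.241) = Φ(1.164) + Φ(-5.647) = 0.8778 + 0.0000 = 0.8778.

Power ≈ 0.878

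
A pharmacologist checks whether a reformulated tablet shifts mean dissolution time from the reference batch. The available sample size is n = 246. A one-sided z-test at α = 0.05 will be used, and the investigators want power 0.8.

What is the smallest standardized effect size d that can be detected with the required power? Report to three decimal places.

d ≈ 0.159

Required noncentrality: δ = z_{0.05} + z_{0.20} = 1.645 + 0.842 = 2.486.
δ = d·√n ⇒ d = δ/√n = 2.486/√246 = 0.1585.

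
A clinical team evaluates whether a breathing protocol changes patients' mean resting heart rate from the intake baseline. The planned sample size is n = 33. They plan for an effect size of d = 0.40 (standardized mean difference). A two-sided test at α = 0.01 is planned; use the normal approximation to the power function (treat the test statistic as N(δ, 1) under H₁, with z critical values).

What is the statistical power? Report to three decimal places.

Power ≈ 0.391

Noncentrality parameter: δ = d·√n = 0.40 × √33 = 2.2978
Two-sided α = 0.01 → critical value z_{0.005} = 2.576.
Power = Φ(δ − 2.576) + Φ(−δ − 2.576) = Φ(-0.278) + Φ(-4.874) = 0.3905 + 0.0000 = 0.3905.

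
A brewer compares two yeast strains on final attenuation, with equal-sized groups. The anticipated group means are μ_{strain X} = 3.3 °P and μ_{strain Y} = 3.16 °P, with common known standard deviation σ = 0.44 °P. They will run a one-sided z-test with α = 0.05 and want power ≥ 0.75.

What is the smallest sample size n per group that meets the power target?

Standardized effect: d = |μ_{strain X} − μ_{strain Y}| / σ = |3.3 − 3.16| / 0.44 = 0.3182
For power 0.75 need Φ(δ − z_{0.05}) = 0.75, so δ = z_{0.05} + z_{0.25} = 1.645 + 0.674 = 2.319.
δ = d·√(n/2) ⇒ n = 2(δ/d)² = 2 × (2.319 / 0.3182)² = 106.27.
Round up to the next whole unit.

n = 107 per group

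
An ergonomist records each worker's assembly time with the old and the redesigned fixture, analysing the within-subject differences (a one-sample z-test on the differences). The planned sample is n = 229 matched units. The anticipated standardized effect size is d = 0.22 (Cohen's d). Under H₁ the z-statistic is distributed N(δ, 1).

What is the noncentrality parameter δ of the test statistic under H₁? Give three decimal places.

The noncentrality parameter scales effect size by the design's sample-size factor: δ = d·√n = 0.22 × √229 = 3.3292

δ ≈ 3.329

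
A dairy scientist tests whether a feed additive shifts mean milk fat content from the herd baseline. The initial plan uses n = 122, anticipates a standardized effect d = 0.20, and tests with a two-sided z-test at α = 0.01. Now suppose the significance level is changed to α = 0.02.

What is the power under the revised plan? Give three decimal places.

Power ≈ 0.453

δ = d·√n = 0.20 × √122 = 2.2091 (unchanged). New critical value: z_{0.01} = 2.326.
Revised power = Φ(δ − 2.326) + Φ(−δ − 2.326) = Φ(-0.117) + Φ(-4.535) = 0.4533 + 0.0000 = 0.4533.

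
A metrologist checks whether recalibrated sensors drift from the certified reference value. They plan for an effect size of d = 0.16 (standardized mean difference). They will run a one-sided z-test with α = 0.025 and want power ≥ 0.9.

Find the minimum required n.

n = 411

For power 0.9 need Φ(δ − z_{0.025}) = 0.9, so δ = z_{0.025} + z_{0.10} = 1.960 + 1.282 = 3.242.
δ = d·√n ⇒ n = (δ/d)² = (3.242 / 0.16)² = 410.45.
Round up to the next whole unit.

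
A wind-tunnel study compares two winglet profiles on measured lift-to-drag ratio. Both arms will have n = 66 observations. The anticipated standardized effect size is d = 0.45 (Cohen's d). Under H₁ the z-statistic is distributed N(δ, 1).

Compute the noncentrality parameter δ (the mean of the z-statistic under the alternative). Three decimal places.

δ = d·√(n/2) = 0.45 × √(66/2) = 2.5851

δ ≈ 2.585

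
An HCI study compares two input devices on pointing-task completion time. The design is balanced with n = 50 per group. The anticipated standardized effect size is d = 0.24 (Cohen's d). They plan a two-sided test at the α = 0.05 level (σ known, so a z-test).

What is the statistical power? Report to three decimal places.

Power ≈ 0.224

Noncentrality parameter: δ = d·√(n/2) = 0.24 × √(50/2) = 1.2000
Critical value for a two-sided test at α = 0.05: z_{α/2} = 1.960.
Power = Φ(δ − 1.960) + Φ(−δ − 1.960) = Φ(-0.760) + Φ(-3.160) = 0.2236 + 0.0008 = 0.2244.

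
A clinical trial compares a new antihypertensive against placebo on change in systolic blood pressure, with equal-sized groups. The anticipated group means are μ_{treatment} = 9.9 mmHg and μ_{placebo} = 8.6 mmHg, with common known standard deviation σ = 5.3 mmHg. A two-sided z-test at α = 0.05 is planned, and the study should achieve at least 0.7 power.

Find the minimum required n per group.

n = 206 per group

Standardized effect: d = |μ_{treatment} − μ_{placebo}| / σ = |9.9 − 8.6| / 5.3 = 0.2453
Set Φ(δ − 1.960) = 0.7; then δ − 1.960 = Φ⁻¹(0.7) = 0.524, giving δ = 2.484.
(Ignoring the negligible lower-tail rejection probability gives the usual closed-form inversion.)
δ = d·√(n/2) ⇒ n = 2(δ/d)² = 2 × (2.484 / 0.2453)² = 205.18.
Round up to the next whole unit.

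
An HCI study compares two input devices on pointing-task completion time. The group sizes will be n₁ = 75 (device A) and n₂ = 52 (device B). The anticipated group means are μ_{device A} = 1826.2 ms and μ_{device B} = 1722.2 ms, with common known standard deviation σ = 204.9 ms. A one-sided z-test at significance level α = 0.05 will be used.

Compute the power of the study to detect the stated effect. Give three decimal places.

Standardized effect: d = |μ_{device A} − μ_{device B}| / σ = |1826.2 − 1722.2| / 204.9 = 0.5076
Noncentrality parameter: δ = d / √(1/n₁ + 1/n₂) = 0.5076 / √(1/75 + 1/52) = 2.8127
One-sided α = 0.05 → critical value z_{0.05} = 1.645.
Power = Φ(δ − 1.645) = Φ(1.168) = 0.8786.

Power ≈ 0.879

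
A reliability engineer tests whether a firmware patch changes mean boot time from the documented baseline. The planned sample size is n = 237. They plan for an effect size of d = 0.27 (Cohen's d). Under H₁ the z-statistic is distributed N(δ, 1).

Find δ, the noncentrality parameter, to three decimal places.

δ ≈ 4.157

δ = d·√n = 0.27 × √237 = 4.1566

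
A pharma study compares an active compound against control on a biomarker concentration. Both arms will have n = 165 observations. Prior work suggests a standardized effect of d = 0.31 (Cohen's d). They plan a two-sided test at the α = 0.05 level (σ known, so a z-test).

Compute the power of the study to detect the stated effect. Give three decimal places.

Noncentrality parameter: δ = d·√(n/2) = 0.31 × √(165/2) = 2.8157
Critical value for a two-sided test at α = 0.05: z_{α/2} = 1.960.
Power = Φ(δ − 1.960) + Φ(−δ − 1.960) = Φ(0.856) + Φ(-4.776) = 0.8039 + 0.0000 = 0.8039.

Power ≈ 0.804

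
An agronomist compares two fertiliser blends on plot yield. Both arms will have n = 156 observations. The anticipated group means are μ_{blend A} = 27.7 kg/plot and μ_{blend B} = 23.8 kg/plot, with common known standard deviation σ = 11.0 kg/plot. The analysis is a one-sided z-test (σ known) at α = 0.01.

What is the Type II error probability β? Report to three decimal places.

Standardized effect: d = |μ_{blend A} − μ_{blend B}| / σ = |27.7 − 23.8| / 11.0 = 0.3545
Noncentrality parameter: δ = d·√(n/2) = 0.3545 × √(156/2) = 3.1313
One-sided α = 0.01 → critical value z_{0.01} = 2.326.
Power = Φ(δ − 2.326) = Φ(0.805) = 0.7896.
Type II error: β = 1 − power = 1 − 0.7896 = 0.2104.

β ≈ 0.210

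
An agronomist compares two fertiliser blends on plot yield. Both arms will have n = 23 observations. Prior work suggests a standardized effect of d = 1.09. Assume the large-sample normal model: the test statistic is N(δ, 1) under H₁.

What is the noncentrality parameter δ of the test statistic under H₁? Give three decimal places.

The noncentrality parameter scales effect size by the design's sample-size factor: δ = d·√(n/2) = 1.09 × √(23/2) = 3.6964

δ ≈ 3.696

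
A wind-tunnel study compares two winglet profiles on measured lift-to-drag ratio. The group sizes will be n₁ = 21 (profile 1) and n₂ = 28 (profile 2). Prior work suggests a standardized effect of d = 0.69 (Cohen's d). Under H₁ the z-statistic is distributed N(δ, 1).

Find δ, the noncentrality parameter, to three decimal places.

δ = d / √(1/n₁ + 1/n₂) = 0.69 / √(1/21 + 1/28) = 2.3902

δ ≈ 2.390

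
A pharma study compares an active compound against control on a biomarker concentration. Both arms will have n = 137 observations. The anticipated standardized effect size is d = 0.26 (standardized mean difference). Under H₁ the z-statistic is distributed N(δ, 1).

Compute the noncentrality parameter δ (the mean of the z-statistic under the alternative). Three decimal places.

δ ≈ 2.152

The noncentrality parameter scales effect size by the design's sample-size factor: δ = d·√(n/2) = 0.26 × √(137/2) = 2.1519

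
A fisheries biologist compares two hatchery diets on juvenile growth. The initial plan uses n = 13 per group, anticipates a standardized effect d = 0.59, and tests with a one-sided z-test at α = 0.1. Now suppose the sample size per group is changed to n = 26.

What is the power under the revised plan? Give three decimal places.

With n = 26 per group: δ = d·√(n/2) = 0.59 × √(26/2) = 2.1273. Critical value z_{0.1} = 1.282.
Revised power = P(Z > 1.282 − δ) = Φ(0.846) = 0.8011.

Power ≈ 0.801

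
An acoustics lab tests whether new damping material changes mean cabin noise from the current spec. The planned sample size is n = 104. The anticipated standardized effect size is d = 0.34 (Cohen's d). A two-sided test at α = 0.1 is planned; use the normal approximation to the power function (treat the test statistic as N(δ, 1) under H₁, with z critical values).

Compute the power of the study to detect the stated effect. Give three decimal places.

Noncentrality parameter: δ = d·√n = 0.34 × √104 = 3.4673
Critical value for a two-sided test at α = 0.1: z_{α/2} = 1.645.
Power = Φ(δ − 1.645) + Φ(−δ − 1.645) = Φ(1.822) + Φ(-5.112) = 0.9658 + 0.0000 = 0.9658.

Power ≈ 0.966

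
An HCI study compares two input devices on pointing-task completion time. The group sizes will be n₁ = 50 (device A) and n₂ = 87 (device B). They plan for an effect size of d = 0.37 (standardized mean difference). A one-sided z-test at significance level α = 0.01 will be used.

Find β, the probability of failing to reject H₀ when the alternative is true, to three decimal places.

β ≈ 0.595

Noncentrality parameter: δ = d / √(1/n₁ + 1/n₂) = 0.37 / √(1/50 + 1/87) = 2.0849
One-sided α = 0.01 → critical value z_{0.01} = 2.326.
Power = P(Z > 2.326 − δ) = Φ(-0.241) = 0.4046.
Type II error: β = 1 − power = 1 − 0.4046 = 0.5954.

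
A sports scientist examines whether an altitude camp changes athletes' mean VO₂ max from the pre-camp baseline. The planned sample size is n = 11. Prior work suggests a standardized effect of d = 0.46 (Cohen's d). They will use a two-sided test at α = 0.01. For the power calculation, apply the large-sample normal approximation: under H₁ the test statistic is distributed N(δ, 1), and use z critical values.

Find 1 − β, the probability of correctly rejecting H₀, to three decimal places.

Power ≈ 0.147

Noncentrality parameter: δ = d·√n = 0.46 × √11 = 1.5256
Two-sided α = 0.01 → critical value z_{0.005} = 2.576.
Power = Φ(δ − 2.576) + Φ(−δ − 2.576) = Φ(-1.050) + Φ(-4.101) = 0.1468 + 0.0000 = 0.1468.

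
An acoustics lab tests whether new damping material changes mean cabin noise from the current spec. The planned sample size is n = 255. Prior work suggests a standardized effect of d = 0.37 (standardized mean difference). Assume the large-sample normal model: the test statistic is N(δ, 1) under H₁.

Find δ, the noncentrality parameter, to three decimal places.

δ ≈ 5.908

δ = d·√n = 0.37 × √255 = 5.9084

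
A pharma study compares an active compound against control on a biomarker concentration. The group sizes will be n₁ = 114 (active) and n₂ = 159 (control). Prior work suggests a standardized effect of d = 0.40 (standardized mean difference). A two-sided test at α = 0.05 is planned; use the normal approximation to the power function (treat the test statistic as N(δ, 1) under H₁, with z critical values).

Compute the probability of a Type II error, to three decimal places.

Noncentrality parameter: δ = d / √(1/n₁ + 1/n₂) = 0.40 / √(1/114 + 1/159) = 3.2593
Two-sided α = 0.05 → critical value z_{0.025} = 1.960.
Power = Φ(δ − 1.960) + Φ(−δ − 1.960) = Φ(1.299) + Φ(-5.219) = 0.9031 + 0.0000 = 0.9031.
Type II error: β = 1 − power = 1 − 0.9031 = 0.0969.

β ≈ 0.097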